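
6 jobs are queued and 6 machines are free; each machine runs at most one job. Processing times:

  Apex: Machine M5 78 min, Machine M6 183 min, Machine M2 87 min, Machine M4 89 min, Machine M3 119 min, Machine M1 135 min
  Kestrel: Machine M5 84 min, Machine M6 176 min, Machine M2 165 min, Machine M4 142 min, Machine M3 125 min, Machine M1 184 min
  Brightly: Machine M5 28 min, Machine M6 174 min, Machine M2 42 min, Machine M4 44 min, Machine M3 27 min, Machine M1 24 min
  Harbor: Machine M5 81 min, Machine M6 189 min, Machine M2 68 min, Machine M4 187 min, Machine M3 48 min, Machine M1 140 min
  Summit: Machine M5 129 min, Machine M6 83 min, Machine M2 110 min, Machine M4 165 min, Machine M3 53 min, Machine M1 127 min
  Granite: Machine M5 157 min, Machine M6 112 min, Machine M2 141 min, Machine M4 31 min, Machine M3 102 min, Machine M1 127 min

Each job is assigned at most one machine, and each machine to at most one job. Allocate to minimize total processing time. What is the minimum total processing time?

Optimal: Apex→Machine M2 (87 min), Kestrel→Machine M5 (84 min), Brightly→Machine M1 (24 min), Harbor→Machine M3 (48 min), Summit→Machine M6 (83 min), Granite→Machine M4 (31 min) — total 87+84+24+48+83+31 = 357 min.
Min-entry greedy (repeatedly take the single cheapest remaining cell) gives 429 min, worse by 72.
Next-best assignment: Apex→Machine M5, Kestrel→Machine M3, Brightly→Machine M1, Harbor→Machine M2, Summit→Machine M6, Granite→Machine M4 = 409 min.

Minimum total: 357 min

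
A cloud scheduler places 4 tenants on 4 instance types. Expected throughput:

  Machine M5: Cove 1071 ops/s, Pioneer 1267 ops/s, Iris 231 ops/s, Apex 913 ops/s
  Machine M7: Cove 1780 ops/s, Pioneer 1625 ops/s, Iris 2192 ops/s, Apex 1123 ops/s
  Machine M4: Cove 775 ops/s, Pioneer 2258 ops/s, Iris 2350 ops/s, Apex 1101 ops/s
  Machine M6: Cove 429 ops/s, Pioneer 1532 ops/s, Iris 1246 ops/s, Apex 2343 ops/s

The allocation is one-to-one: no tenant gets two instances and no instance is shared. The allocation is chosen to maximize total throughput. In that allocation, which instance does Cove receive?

Cove receives Machine M5.

Treat this as an assignment problem: match each tenant to one instance.
Optimal: Cove→Machine M5 (1071 ops/s), Pioneer→Machine M4 (2258 ops/s), Iris→Machine M7 (2192 ops/s), Apex→Machine M6 (2343 ops/s) — total 1071+2258+2192+2343 = 7864 ops/s.
Row-greedy (each tenant in turn takes its best remaining instance) gives 6197 ops/s, worse by 1667.
Next-best assignment: Cove→Machine M7, Pioneer→Machine M5, Iris→Machine M4, Apex→Machine M6 = 7740 ops/s.
Cove's own top instance is Machine M7 (1780 ops/s), but forcing Cove→Machine M7 and reassigning the rest optimally gives only 7740 ops/s — worse by 124.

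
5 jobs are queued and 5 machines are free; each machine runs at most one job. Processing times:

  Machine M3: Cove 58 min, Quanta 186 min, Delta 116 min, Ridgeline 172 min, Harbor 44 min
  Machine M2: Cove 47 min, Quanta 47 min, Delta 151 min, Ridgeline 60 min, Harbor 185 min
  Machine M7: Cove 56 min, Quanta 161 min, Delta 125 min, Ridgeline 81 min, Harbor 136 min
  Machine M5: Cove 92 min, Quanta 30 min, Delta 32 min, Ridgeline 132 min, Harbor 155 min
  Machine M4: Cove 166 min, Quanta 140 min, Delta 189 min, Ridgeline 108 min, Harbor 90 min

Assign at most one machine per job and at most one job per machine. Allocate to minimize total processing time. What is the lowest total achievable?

Min total: 287 min

Optimal: Cove→Machine M7 (56 min), Quanta→Machine M2 (47 min), Delta→Machine M5 (32 min), Ridgeline→Machine M4 (108 min), Harbor→Machine M3 (44 min) — total 56+47+32+108+44 = 287 min.
Row-greedy (each job in turn takes its cheapest remaining machine) gives 364 min, worse by 77.
Every other assignment is strictly worse.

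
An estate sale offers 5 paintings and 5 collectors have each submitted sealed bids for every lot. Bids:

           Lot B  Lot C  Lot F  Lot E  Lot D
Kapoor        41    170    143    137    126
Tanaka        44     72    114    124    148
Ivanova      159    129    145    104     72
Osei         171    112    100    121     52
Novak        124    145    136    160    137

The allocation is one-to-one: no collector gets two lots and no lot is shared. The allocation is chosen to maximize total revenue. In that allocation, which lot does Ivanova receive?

Ivanova receives Lot F.

This is the linear assignment problem.
Optimal: Kapoor→Lot C ($170), Tanaka→Lot D ($148), Ivanova→Lot F ($145), Osei→Lot B ($171), Novak→Lot E ($160) — total 170+148+145+171+160 = $794.
Row-greedy (each collector in turn takes its best remaining lot) gives $734, worse by 60.
Ivanova's own top lot is Lot B ($159), but forcing Ivanova→Lot B and reassigning the rest optimally gives only $737 — worse by 57.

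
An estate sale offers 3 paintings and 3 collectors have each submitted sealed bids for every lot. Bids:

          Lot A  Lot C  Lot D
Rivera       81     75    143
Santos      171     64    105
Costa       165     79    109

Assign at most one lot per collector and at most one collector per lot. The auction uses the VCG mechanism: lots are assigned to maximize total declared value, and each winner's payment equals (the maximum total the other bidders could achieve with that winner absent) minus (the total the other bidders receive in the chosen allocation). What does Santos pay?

Santos pays $86.

Efficient allocation: Rivera→Lot D ($143), Santos→Lot A ($171), Costa→Lot C ($79); total welfare W = $393.
Santos receives Lot A at value $171, so the others get W − 171 = $222.
Without Santos: best allocation of the remaining 2 bidders over all 3 lots is Rivera→Lot D ($143), Costa→Lot A ($165), total $308.
VCG payment = (others' best without Santos) − (others' welfare with Santos) = 308 − 222 = $86.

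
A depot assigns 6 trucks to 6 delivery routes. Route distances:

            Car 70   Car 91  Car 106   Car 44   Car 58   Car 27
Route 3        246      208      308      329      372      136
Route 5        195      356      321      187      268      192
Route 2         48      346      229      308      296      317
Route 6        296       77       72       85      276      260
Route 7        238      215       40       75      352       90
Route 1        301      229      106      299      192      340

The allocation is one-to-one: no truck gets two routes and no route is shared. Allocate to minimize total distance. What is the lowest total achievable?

Min total: 680 km

Treat this as an assignment problem: match each truck to one route.
Optimal: Car 70→Route 2 (48 km), Car 91→Route 6 (77 km), Car 106→Route 7 (40 km), Car 44→Route 5 (187 km), Car 58→Route 1 (192 km), Car 27→Route 3 (136 km) — total 48+77+40+187+192+136 = 680 km.
Column-greedy (each route in turn goes to its cheapest remaining truck) gives 850 km, worse by 170.
Next-best assignment: Car 70→Route 2, Car 91→Route 6, Car 106→Route 1, Car 44→Route 7, Car 58→Route 5, Car 27→Route 3 = 710 km.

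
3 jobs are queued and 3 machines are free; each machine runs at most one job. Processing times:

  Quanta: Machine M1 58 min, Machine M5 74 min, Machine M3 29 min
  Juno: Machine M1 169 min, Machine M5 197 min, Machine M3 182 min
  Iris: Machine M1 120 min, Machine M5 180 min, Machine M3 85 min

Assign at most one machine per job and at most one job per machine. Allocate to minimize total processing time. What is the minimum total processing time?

Minimum total: 328 min

Optimal: Quanta→Machine M5 (74 min), Juno→Machine M1 (169 min), Iris→Machine M3 (85 min) — total 74+169+85 = 328 min.
Min-entry greedy (repeatedly take the single cheapest remaining cell) gives 346 min, worse by 18.
Swapping Quanta↔Juno (Quanta→Machine M1 58 min, Juno→Machine M5 197 min) adds 12.
No other one-to-one assignment undercuts 328 min.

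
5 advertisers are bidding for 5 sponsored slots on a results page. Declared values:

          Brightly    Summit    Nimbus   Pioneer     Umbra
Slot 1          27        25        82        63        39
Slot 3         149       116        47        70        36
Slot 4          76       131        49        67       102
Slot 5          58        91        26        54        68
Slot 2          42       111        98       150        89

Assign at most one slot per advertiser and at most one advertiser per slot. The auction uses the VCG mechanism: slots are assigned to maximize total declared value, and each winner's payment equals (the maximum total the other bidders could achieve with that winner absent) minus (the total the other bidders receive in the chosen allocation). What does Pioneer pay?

Pioneer pays $21.

Efficient allocation: Brightly→Slot 3 ($149), Summit→Slot 4 ($131), Nimbus→Slot 1 ($82), Pioneer→Slot 2 ($150), Umbra→Slot 5 ($68); total welfare W = $580.
Pioneer receives Slot 2 at value $150, so the others get W − 150 = $430.
Without Pioneer: best allocation of the remaining 4 bidders over all 5 slots is Brightly→Slot 3 ($149), Summit→Slot 4 ($131), Nimbus→Slot 1 ($82), Umbra→Slot 2 ($89), total $451.
VCG payment = (others' best without Pioneer) − (others' welfare with Pioneer) = 451 − 430 = $21.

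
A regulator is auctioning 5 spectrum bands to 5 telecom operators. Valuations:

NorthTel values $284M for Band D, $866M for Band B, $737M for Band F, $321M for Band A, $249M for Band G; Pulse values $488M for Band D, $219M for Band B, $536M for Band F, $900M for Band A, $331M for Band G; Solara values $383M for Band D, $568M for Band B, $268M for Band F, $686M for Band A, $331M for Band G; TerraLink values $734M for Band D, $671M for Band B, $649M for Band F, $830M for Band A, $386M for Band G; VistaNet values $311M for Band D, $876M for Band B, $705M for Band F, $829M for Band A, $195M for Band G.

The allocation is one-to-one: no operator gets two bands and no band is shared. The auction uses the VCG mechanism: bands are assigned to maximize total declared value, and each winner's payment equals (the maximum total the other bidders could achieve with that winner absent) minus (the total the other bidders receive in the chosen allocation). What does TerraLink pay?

TerraLink pays $52M.

Efficient allocation: NorthTel→Band F ($737M), Pulse→Band A ($900M), Solara→Band G ($331M), TerraLink→Band D ($734M), VistaNet→Band B ($876M); total welfare W = $3578M.
TerraLink receives Band D at value $734M, so the others get W − 734 = $2844M.
Without TerraLink: best allocation of the remaining 4 bidders over all 5 bands is NorthTel→Band F ($737M), Pulse→Band A ($900M), Solara→Band D ($383M), VistaNet→Band B ($876M), total $2896M.
VCG payment = (others' best without TerraLink) − (others' welfare with TerraLink) = 2896 − 2844 = $52M.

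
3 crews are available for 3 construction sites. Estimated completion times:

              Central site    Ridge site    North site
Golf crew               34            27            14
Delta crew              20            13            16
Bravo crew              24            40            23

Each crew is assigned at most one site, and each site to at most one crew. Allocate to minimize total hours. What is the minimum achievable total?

Min total: 51 hours

Optimal: Golf crew→North site (14 hours), Delta crew→Ridge site (13 hours), Bravo crew→Central site (24 hours) — total 14+13+24 = 51 hours.
Column-greedy (each site in turn goes to its cheapest remaining crew) gives 70 hours, worse by 19.
Swapping Golf crew↔Bravo crew (Golf crew→Central site 34 hours, Bravo crew→North site 23 hours) adds 19.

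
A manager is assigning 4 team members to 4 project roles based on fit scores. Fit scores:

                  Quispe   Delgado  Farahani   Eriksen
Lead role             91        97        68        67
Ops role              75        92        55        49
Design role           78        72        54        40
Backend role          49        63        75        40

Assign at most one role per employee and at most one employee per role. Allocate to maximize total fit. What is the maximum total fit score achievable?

Max total: 312 pts

Optimal: Quispe→Design role (78 pts), Delgado→Ops role (92 pts), Farahani→Backend role (75 pts), Eriksen→Lead role (67 pts) — total 78+92+75+67 = 312 pts.
Column-greedy (each role in turn goes to its best remaining employee) gives 266 pts, worse by 46.
Every other assignment is strictly worse.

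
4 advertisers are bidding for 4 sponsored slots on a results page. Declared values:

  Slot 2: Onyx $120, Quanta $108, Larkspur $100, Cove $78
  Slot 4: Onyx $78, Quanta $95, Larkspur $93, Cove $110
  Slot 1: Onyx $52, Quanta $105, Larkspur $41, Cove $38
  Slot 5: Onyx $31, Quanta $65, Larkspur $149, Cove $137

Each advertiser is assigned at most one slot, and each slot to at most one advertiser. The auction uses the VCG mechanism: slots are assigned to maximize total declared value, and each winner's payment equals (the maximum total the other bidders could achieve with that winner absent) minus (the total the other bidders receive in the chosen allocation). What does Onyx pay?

Onyx pays $3.

Efficient allocation: Onyx→Slot 2 ($120), Quanta→Slot 1 ($105), Larkspur→Slot 5 ($149), Cove→Slot 4 ($110); total welfare W = $484.
Onyx receives Slot 2 at value $120, so the others get W − 120 = $364.
Without Onyx: best allocation of the remaining 3 bidders over all 4 slots is Quanta→Slot 2 ($108), Larkspur→Slot 5 ($149), Cove→Slot 4 ($110), total $367.
VCG payment = (others' best without Onyx) − (others' welfare with Onyx) = 367 − 364 = $3.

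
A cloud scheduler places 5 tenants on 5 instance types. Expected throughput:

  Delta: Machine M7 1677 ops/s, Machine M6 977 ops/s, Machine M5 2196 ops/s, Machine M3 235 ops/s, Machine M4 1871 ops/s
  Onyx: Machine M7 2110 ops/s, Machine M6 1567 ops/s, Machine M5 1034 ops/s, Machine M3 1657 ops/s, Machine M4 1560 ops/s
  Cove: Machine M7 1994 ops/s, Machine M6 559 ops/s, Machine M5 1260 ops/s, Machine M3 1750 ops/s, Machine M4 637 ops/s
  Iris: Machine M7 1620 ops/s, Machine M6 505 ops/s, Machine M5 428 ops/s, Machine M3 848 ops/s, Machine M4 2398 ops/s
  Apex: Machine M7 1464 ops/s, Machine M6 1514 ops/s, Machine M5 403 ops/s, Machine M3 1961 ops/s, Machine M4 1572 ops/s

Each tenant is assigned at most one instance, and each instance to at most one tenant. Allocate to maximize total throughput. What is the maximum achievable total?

Optimal: Delta→Machine M5 (2196 ops/s), Onyx→Machine M6 (1567 ops/s), Cove→Machine M7 (1994 ops/s), Iris→Machine M4 (2398 ops/s), Apex→Machine M3 (1961 ops/s) — total 2196+1567+1994+2398+1961 = 10116 ops/s.
Column-greedy (each instance in turn goes to its best remaining tenant) gives 9968 ops/s, worse by 148.
No other one-to-one assignment exceeds 10116 ops/s.

Maximum total: 10116 ops/s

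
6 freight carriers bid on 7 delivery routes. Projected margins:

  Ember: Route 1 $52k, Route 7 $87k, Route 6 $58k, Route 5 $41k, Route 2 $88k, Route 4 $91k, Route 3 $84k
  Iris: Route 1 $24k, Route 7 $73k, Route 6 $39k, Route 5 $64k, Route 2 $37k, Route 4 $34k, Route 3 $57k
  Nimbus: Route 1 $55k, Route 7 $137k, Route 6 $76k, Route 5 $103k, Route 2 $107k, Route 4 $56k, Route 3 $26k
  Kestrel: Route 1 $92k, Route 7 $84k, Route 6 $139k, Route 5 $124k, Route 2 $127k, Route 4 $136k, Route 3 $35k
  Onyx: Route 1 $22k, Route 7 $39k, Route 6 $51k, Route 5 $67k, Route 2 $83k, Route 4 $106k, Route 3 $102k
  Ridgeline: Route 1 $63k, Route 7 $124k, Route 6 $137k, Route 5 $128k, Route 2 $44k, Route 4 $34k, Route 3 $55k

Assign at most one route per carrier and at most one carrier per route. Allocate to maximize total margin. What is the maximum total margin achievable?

Max total: $664k

Optimal: Ember→Route 2 ($88k), Iris→Route 5 ($64k), Nimbus→Route 7 ($137k), Kestrel→Route 4 ($136k), Onyx→Route 3 ($102k), Ridgeline→Route 6 ($137k) — total 88+64+137+136+102+137 = $664k.
Row-greedy (each carrier in turn takes its best remaining route) gives $640k, worse by 24.
Next-best assignment: Ember→Route 4, Iris→Route 5, Nimbus→Route 7, Kestrel→Route 2, Onyx→Route 3, Ridgeline→Route 6 = $658k.
No other one-to-one assignment exceeds $664k.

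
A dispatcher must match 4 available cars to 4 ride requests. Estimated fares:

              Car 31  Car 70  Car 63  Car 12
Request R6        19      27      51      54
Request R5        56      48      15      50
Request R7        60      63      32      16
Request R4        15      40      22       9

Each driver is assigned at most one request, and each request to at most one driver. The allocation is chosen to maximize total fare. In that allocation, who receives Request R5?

Car 12 receives Request R5.

This is a one-to-one assignment (maximum-weight bipartite matching).
Optimal: Car 31→Request R7 ($60), Car 70→Request R4 ($40), Car 63→Request R6 ($51), Car 12→Request R5 ($50) — total 60+40+51+50 = $201.
Column-greedy (each request in turn goes to its best remaining driver) gives $195, worse by 6.
Next-best assignment: Car 31→Request R5, Car 70→Request R7, Car 63→Request R4, Car 12→Request R6 = $195.
Car 12's own top request is Request R6 ($54), but forcing Car 12→Request R6 and reassigning the rest optimally gives only $195 — worse by 6.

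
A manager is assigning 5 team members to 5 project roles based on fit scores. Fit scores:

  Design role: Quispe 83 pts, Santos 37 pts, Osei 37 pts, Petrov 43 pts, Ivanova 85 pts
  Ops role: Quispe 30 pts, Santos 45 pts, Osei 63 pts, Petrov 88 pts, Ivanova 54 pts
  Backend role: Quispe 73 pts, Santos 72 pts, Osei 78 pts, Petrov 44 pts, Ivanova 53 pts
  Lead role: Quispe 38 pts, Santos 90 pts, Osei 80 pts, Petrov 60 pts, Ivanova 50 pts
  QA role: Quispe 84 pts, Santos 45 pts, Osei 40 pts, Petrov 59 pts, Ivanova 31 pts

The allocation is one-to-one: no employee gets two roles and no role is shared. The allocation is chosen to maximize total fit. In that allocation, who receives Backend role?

Osei receives Backend role.

Optimal: Quispe→QA role (84 pts), Santos→Lead role (90 pts), Osei→Backend role (78 pts), Petrov→Ops role (88 pts), Ivanova→Design role (85 pts) — total 84+90+78+88+85 = 425 pts.
Osei's own top role is Lead role (80 pts), but forcing Osei→Lead role and reassigning the rest optimally gives only 409 pts — worse by 16.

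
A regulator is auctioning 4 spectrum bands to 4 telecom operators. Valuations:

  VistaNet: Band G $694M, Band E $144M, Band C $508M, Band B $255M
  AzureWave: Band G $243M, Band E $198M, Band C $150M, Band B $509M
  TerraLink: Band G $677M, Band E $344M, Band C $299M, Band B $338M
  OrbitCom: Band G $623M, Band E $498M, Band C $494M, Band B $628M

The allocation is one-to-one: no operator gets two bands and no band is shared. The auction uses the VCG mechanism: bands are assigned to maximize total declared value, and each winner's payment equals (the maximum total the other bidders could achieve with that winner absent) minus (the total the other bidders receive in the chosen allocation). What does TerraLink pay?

TerraLink pays $186M.

Efficient allocation: VistaNet→Band C ($508M), AzureWave→Band B ($509M), TerraLink→Band G ($677M), OrbitCom→Band E ($498M); total welfare W = $2192M.
TerraLink receives Band G at value $677M, so the others get W − 677 = $1515M.
Without TerraLink: best allocation of the remaining 3 bidders over all 4 bands is VistaNet→Band G ($694M), AzureWave→Band B ($509M), OrbitCom→Band E ($498M), total $1701M.
VCG payment = (others' best without TerraLink) − (others' welfare with TerraLink) = 1701 − 1515 = $186M.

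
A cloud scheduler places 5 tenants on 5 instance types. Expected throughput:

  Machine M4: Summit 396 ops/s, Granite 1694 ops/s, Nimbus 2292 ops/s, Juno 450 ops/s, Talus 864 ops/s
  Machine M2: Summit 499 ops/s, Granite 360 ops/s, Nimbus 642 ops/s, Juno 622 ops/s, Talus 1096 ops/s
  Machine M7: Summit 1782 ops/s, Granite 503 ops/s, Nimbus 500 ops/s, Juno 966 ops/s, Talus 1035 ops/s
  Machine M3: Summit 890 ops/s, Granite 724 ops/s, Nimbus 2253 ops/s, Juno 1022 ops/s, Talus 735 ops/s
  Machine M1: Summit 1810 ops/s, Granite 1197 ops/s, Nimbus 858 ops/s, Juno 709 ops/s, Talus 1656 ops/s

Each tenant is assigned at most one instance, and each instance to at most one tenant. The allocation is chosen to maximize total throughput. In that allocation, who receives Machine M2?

Juno receives Machine M2.

Optimal: Summit→Machine M7 (1782 ops/s), Granite→Machine M4 (1694 ops/s), Nimbus→Machine M3 (2253 ops/s), Juno→Machine M2 (622 ops/s), Talus→Machine M1 (1656 ops/s) — total 1782+1694+2253+622+1656 = 8007 ops/s.
Row-greedy (each tenant in turn takes its best remaining instance) gives 7819 ops/s, worse by 188.
Swapping Talus↔Granite (Talus→Machine M4 864 ops/s, Granite→Machine M1 1197 ops/s) loses 1289.
Juno's own top instance is Machine M3 (1022 ops/s), but forcing Juno→Machine M3 and reassigning the rest optimally gives only 7389 ops/s — worse by 618.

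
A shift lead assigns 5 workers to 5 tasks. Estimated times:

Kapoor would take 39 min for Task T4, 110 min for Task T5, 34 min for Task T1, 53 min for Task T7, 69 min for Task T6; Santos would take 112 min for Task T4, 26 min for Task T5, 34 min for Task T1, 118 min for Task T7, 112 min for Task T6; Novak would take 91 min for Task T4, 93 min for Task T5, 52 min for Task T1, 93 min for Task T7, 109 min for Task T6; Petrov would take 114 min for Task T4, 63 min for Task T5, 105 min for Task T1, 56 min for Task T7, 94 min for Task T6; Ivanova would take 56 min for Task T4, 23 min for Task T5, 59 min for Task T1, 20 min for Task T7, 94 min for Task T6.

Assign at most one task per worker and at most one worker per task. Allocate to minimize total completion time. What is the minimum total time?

This is a one-to-one assignment (minimum-cost bipartite matching).
Optimal: Kapoor→Task T4 (39 min), Santos→Task T5 (26 min), Novak→Task T1 (52 min), Petrov→Task T6 (94 min), Ivanova→Task T7 (20 min) — total 39+26+52+94+20 = 231 min.
Column-greedy (each task in turn goes to its cheapest remaining worker) gives 261 min, worse by 30.
Swapping Petrov↔Ivanova (Petrov→Task T7 56 min, Ivanova→Task T6 94 min) adds 36.
Every other assignment is strictly worse.

Minimum total: 231 min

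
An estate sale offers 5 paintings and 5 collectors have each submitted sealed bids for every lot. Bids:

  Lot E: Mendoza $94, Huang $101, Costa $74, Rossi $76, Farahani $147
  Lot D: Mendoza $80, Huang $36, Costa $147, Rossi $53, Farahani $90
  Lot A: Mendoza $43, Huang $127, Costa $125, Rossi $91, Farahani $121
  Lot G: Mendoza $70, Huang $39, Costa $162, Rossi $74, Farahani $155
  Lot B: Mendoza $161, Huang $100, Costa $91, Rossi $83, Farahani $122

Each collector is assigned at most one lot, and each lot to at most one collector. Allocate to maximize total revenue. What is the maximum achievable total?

Max total: $666

Optimal: Mendoza→Lot B ($161), Huang→Lot A ($127), Costa→Lot D ($147), Rossi→Lot E ($76), Farahani→Lot G ($155) — total 161+127+147+76+155 = $666.
Next-best assignment: Mendoza→Lot B, Huang→Lot A, Costa→Lot D, Rossi→Lot G, Farahani→Lot E = $656.
No other one-to-one assignment exceeds $666.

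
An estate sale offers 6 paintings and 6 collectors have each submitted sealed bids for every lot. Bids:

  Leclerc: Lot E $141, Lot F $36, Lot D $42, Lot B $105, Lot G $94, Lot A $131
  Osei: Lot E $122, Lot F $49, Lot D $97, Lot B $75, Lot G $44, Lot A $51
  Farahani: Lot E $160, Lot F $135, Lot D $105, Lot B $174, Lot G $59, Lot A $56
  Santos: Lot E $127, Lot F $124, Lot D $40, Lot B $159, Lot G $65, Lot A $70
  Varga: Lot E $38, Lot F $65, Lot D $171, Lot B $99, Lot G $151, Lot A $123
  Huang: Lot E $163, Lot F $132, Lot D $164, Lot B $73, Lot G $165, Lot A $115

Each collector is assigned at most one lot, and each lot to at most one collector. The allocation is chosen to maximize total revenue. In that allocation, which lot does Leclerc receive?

Leclerc receives Lot A.

Optimal: Leclerc→Lot A ($131), Osei→Lot E ($122), Farahani→Lot B ($174), Santos→Lot F ($124), Varga→Lot D ($171), Huang→Lot G ($165) — total 131+122+174+124+171+165 = $887.
Max-entry greedy (repeatedly take the single best remaining cell) gives $826, worse by 61.
Next-best assignment: Leclerc→Lot A, Osei→Lot E, Farahani→Lot F, Santos→Lot B, Varga→Lot D, Huang→Lot G = $883.
Swapping Osei↔Leclerc (Osei→Lot A $51, Leclerc→Lot E $141) loses 61.
Leclerc's own top lot is Lot E ($141), but forcing Leclerc→Lot E and reassigning the rest optimally gives only $826 — worse by 61.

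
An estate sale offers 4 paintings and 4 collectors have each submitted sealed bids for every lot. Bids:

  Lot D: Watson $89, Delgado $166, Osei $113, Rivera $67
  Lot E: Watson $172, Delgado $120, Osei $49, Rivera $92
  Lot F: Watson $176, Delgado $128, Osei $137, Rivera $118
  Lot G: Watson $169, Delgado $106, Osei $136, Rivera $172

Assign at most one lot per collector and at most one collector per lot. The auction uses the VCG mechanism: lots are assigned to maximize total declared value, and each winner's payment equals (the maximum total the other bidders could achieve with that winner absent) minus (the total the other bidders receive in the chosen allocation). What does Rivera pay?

Efficient allocation: Watson→Lot E ($172), Delgado→Lot D ($166), Osei→Lot F ($137), Rivera→Lot G ($172); total welfare W = $647.
Rivera receives Lot G at value $172, so the others get W − 172 = $475.
Without Rivera: best allocation of the remaining 3 bidders over all 4 lots is Watson→Lot F ($176), Delgado→Lot D ($166), Osei→Lot G ($136), total $478.
VCG payment = (others' best without Rivera) − (others' welfare with Rivera) = 478 − 475 = $3.

Rivera pays $3.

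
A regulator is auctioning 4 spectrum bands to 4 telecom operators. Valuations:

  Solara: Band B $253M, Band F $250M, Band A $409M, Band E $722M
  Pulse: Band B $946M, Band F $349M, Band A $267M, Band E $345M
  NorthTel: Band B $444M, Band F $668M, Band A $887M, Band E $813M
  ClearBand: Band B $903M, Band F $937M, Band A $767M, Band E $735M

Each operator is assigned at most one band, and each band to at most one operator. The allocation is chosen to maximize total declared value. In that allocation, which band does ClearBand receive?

ClearBand receives Band F.

Optimal: Solara→Band E ($722M), Pulse→Band B ($946M), NorthTel→Band A ($887M), ClearBand→Band F ($937M) — total 722+946+887+937 = $3492M.
Every other assignment is strictly worse.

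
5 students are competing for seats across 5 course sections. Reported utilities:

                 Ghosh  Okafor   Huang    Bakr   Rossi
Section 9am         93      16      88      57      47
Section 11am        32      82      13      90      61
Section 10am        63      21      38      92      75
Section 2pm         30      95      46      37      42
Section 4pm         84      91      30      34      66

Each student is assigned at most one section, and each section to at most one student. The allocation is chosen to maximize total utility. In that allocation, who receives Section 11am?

This is the linear assignment problem.
Optimal: Ghosh→Section 4pm (84 points), Okafor→Section 2pm (95 points), Huang→Section 9am (88 points), Bakr→Section 11am (90 points), Rossi→Section 10am (75 points) — total 84+95+88+90+75 = 432 points.
Row-greedy (each student in turn takes its best remaining section) gives 382 points, worse by 50.
Next-best assignment: Ghosh→Section 4pm, Okafor→Section 2pm, Huang→Section 9am, Bakr→Section 10am, Rossi→Section 11am = 420 points.
Swapping Rossi↔Huang (Rossi→Section 9am 47 points, Huang→Section 10am 38 points) loses 78.
Bakr's own top section is Section 10am (92 points), but forcing Bakr→Section 10am and reassigning the rest optimally gives only 420 points — worse by 12.

Bakr receives Section 11am.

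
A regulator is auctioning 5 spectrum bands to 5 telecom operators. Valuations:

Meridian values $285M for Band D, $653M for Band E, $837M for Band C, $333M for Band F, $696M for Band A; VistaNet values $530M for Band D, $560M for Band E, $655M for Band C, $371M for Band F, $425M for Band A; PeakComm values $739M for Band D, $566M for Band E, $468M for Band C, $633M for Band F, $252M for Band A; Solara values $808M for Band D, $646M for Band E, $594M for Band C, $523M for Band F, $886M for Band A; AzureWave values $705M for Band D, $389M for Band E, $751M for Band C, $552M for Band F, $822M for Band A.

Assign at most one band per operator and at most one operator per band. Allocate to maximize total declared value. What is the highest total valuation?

Optimal: Meridian→Band C ($837M), VistaNet→Band E ($560M), PeakComm→Band F ($633M), Solara→Band D ($808M), AzureWave→Band A ($822M) — total 837+560+633+808+822 = $3660M.
Column-greedy (each band in turn goes to its best remaining operator) gives $3270M, worse by 390.
Every other assignment is strictly worse.

Max total: $3660M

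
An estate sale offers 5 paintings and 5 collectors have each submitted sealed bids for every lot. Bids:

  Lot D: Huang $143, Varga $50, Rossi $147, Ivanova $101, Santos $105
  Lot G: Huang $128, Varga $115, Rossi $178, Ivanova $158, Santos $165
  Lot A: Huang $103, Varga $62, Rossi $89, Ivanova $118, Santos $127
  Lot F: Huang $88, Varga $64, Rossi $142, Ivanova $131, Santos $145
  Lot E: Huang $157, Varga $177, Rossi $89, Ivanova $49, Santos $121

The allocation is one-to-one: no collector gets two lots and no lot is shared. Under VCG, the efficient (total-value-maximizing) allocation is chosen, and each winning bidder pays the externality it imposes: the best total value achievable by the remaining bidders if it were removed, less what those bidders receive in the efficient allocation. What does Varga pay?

Efficient allocation: Huang→Lot D ($143), Varga→Lot E ($177), Rossi→Lot G ($178), Ivanova→Lot A ($118), Santos→Lot F ($145); total welfare W = $761.
Varga receives Lot E at value $177, so the others get W − 177 = $584.
Without Varga: best allocation of the remaining 4 bidders over all 5 lots is Huang→Lot E ($157), Rossi→Lot D ($147), Ivanova→Lot G ($158), Santos→Lot F ($145), total $607.
VCG payment = (others' best without Varga) − (others' welfare with Varga) = 607 − 584 = $23.

Varga pays $23.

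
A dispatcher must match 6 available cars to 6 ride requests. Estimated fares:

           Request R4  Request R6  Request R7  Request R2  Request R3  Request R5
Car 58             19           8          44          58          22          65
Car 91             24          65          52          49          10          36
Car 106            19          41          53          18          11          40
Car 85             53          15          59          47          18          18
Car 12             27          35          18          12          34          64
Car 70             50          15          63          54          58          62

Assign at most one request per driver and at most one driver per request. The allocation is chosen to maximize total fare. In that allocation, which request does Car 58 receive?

Treat this as an assignment problem: match each driver to one request.
Optimal: Car 58→Request R2 ($58), Car 91→Request R6 ($65), Car 106→Request R7 ($53), Car 85→Request R4 ($53), Car 12→Request R5 ($64), Car 70→Request R3 ($58) — total 58+65+53+53+64+58 = $351.
Every other assignment is strictly worse.
Car 58's own top request is Request R5 ($65), but forcing Car 58→Request R5 and reassigning the rest optimally gives only $324 — worse by 27.

Car 58 receives Request R2.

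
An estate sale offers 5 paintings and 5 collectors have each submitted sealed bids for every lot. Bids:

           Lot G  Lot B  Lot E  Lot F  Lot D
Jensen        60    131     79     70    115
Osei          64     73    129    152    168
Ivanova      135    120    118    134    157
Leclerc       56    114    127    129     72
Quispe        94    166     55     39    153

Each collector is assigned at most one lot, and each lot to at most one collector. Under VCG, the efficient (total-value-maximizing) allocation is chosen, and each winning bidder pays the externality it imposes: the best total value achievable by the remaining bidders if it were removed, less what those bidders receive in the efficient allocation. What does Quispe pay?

Efficient allocation: Jensen→Lot B ($131), Osei→Lot F ($152), Ivanova→Lot G ($135), Leclerc→Lot E ($127), Quispe→Lot D ($153); total welfare W = $698.
Quispe receives Lot D at value $153, so the others get W − 153 = $545.
Without Quispe: best allocation of the remaining 4 bidders over all 5 lots is Jensen→Lot B ($131), Osei→Lot F ($152), Ivanova→Lot D ($157), Leclerc→Lot E ($127), total $567.
VCG payment = (others' best without Quispe) − (others' welfare with Quispe) = 567 − 545 = $22.

Quispe pays $22.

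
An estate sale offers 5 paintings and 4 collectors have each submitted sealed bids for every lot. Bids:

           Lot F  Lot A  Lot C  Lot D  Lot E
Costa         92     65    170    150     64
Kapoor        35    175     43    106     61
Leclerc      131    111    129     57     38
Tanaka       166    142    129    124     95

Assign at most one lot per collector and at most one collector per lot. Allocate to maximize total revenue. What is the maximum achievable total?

Optimal: Costa→Lot D ($150), Kapoor→Lot A ($175), Leclerc→Lot C ($129), Tanaka→Lot F ($166) — total 150+175+129+166 = $620.

Maximum total: $620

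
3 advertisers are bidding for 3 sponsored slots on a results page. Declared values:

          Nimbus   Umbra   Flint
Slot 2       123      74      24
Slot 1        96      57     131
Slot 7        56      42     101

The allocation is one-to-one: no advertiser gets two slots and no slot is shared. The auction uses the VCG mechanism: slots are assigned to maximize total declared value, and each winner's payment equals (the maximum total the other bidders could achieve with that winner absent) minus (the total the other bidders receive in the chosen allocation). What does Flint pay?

Efficient allocation: Nimbus→Slot 2 ($123), Umbra→Slot 7 ($42), Flint→Slot 1 ($131); total welfare W = $296.
Flint receives Slot 1 at value $131, so the others get W − 131 = $165.
Without Flint: best allocation of the remaining 2 bidders over all 3 slots is Nimbus→Slot 2 ($123), Umbra→Slot 1 ($57), total $180.
VCG payment = (others' best without Flint) − (others' welfare with Flint) = 180 − 165 = $15.

Flint pays $15.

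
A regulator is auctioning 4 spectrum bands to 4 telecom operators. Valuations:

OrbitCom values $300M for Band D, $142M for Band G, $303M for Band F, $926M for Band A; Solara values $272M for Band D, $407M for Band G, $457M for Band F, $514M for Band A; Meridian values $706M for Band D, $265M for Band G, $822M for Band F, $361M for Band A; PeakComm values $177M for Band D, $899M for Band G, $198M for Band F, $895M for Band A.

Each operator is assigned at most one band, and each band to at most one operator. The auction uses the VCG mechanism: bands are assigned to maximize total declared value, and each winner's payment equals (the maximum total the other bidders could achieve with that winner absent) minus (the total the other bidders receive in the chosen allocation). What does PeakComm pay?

PeakComm pays $66M.

Efficient allocation: OrbitCom→Band A ($926M), Solara→Band F ($457M), Meridian→Band D ($706M), PeakComm→Band G ($899M); total welfare W = $2988M.
PeakComm receives Band G at value $899M, so the others get W − 899 = $2089M.
Without PeakComm: best allocation of the remaining 3 bidders over all 4 bands is OrbitCom→Band A ($926M), Solara→Band G ($407M), Meridian→Band F ($822M), total $2155M.
VCG payment = (others' best without PeakComm) − (others' welfare with PeakComm) = 2155 − 2089 = $66M.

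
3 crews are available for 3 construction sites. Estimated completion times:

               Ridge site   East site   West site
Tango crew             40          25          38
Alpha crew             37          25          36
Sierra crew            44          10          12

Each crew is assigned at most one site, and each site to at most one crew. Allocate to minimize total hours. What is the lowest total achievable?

Minimum total: 74 hours

Treat this as an assignment problem: match each crew to one site.
Optimal: Tango crew→East site (25 hours), Alpha crew→Ridge site (37 hours), Sierra crew→West site (12 hours) — total 25+37+12 = 74 hours.
Column-greedy (each site in turn goes to its cheapest remaining crew) gives 85 hours, worse by 11.
Next-best assignment: Tango crew→Ridge site, Alpha crew→East site, Sierra crew→West site = 77 hours.
Every other assignment is strictly worse.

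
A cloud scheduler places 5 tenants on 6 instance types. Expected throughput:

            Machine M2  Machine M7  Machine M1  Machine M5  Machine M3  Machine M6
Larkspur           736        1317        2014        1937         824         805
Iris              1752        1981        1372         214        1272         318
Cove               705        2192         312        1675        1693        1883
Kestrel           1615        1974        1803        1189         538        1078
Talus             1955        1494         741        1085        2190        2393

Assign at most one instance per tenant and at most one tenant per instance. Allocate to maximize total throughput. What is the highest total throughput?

Max total: 10077 ops/s

Treat this as an assignment problem: match each tenant to one instance.
Optimal: Larkspur→Machine M5 (1937 ops/s), Iris→Machine M2 (1752 ops/s), Cove→Machine M7 (2192 ops/s), Kestrel→Machine M1 (1803 ops/s), Talus→Machine M6 (2393 ops/s) — total 1937+1752+2192+1803+2393 = 10077 ops/s.
Column-greedy (each instance in turn goes to its best remaining tenant) gives 8622 ops/s, worse by 1455.
Next-best assignment: Larkspur→Machine M5, Iris→Machine M2, Cove→Machine M7, Kestrel→Machine M1, Talus→Machine M3 = 9874 ops/s.
Every other assignment is strictly worse.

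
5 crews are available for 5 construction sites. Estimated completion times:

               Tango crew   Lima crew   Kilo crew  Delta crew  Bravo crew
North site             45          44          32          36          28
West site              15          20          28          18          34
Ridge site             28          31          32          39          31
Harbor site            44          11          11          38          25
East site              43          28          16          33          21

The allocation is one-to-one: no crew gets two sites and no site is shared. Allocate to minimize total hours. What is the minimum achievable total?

Optimal: Tango crew→Ridge site (28 hours), Lima crew→Harbor site (11 hours), Kilo crew→East site (16 hours), Delta crew→West site (18 hours), Bravo crew→North site (28 hours) — total 28+11+16+18+28 = 101 hours.
Column-greedy (each site in turn goes to its cheapest remaining crew) gives 118 hours, worse by 17.
Next-best assignment: Tango crew→West site, Lima crew→Harbor site, Kilo crew→East site, Delta crew→North site, Bravo crew→Ridge site = 109 hours.
Every other assignment is strictly worse.

Minimum total: 101 hours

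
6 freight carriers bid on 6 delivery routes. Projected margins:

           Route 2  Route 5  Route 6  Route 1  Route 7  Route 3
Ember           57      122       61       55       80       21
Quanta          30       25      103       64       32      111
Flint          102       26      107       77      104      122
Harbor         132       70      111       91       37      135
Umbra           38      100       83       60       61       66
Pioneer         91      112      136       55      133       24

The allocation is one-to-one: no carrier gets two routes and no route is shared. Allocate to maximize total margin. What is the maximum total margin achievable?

Optimal: Ember→Route 5 ($122k), Quanta→Route 6 ($103k), Flint→Route 3 ($122k), Harbor→Route 2 ($132k), Umbra→Route 1 ($60k), Pioneer→Route 7 ($133k) — total 122+103+122+132+60+133 = $672k.
Row-greedy (each carrier in turn takes its best remaining route) gives $588k, worse by 84.
No other one-to-one assignment exceeds $672k.

Max total: $672k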